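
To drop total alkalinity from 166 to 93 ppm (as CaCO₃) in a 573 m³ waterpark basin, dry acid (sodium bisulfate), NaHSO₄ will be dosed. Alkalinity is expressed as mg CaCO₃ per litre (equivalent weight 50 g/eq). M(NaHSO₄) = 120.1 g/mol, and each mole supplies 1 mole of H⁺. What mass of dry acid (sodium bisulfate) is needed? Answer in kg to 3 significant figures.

100 kg

Volume: 573 m³ = 573,000 L.
Alkalinity to neutralize: (166 − 93) = 73 mg/L as CaCO₃ × 573,000 L = 41,830 g as CaCO₃.
Equivalents of H⁺ required: 41,830 ÷ 50 g/eq = 836.6 eq = 836.6 mol NaHSO₄.
Mass of NaHSO₄: 836.6 × 120.1 = 100,500 g.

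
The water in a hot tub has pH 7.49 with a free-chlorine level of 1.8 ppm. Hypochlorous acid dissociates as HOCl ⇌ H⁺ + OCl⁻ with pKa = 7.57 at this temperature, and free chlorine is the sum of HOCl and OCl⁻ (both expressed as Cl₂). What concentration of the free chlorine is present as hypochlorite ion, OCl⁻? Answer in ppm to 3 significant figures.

[OCl⁻]/[HOCl] = 10^(pH − pKa) = 10^(7.49 − 7.57) = 10^-0.08 = 0.8318.
Fraction as HOCl = 1 / (1 + 0.8318) = 0.5459.
OCl⁻ = (1 − 0.5459) × 1.8 ppm = 0.8173 ppm.

0.817 ppm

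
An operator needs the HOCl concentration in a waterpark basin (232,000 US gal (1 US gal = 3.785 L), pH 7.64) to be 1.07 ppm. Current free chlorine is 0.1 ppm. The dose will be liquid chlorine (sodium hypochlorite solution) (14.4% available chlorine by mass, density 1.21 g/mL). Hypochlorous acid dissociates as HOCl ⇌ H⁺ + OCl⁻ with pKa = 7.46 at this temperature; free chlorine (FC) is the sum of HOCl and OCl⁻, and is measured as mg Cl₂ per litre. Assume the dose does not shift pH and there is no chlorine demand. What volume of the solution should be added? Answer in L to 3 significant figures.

Volume: 232,000 US gal × 3.785 L/gal = 878,120 L.
[OCl⁻]/[HOCl] = 10^(pH − pKa) = 10^(7.64 − 7.46) = 1.514; fraction as HOCl = 1/(1 + 1.514) = 0.3978.
Free chlorine required for 1.07 ppm HOCl: 1.07 / 0.3978 = 2.69 ppm.
FC to add: 2.69 − 0.1 = 2.59 mg/L as Cl₂.
Cl₂ equivalent: 2.59 mg/L × 878,120 L = 2274 g.
Product at 14.4% available Cl: 2274 / 0.144 = 15,790 g.
Volume: 15,790 g ÷ 1.21 g/mL = 13,050 mL.

13.1 L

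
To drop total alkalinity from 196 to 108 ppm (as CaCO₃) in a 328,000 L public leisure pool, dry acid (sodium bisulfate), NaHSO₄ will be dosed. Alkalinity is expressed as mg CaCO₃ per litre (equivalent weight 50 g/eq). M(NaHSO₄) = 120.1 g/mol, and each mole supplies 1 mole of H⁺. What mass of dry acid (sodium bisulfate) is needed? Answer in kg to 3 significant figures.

69.3 kg

Alkalinity to neutralize: (196 − 108) = 88 mg/L as CaCO₃ × 328,000 L = 28,860 g as CaCO₃.
Equivalents of H⁺ required: 28,860 ÷ 50 g/eq = 577.3 eq = 577.3 mol NaHSO₄.
Mass of NaHSO₄: 577.3 × 120.1 = 69,330 g.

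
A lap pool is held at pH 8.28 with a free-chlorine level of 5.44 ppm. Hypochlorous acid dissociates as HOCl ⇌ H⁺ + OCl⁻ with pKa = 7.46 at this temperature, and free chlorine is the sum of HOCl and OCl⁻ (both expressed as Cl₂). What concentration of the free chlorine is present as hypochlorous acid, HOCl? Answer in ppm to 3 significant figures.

0.715 ppm

[OCl⁻]/[HOCl] = 10^(pH − pKa) = 10^(8.28 − 7.46) = 10^0.82 = 6.607.
Fraction as HOCl = 1 / (1 + 6.607) = 0.1315.
HOCl = 0.1315 × 5.44 ppm = 0.7151 ppm.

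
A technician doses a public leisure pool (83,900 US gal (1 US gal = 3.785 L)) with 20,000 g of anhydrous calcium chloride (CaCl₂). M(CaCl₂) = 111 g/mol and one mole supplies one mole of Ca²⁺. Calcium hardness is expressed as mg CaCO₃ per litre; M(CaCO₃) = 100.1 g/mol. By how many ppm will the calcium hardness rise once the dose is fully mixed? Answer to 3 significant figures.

56.8 ppm

Volume: 83,900 US gal × 3.785 L/gal = 317,562 L.
Moles of Ca²⁺: 20,000 g ÷ 111 g/mol = 180.2 mol.
As CaCO₃: 180.2 mol × 100.1 g/mol = 18,040 g.
Rise: 18,040 g / 317,562 L × 1000 = 56.8 mg/L.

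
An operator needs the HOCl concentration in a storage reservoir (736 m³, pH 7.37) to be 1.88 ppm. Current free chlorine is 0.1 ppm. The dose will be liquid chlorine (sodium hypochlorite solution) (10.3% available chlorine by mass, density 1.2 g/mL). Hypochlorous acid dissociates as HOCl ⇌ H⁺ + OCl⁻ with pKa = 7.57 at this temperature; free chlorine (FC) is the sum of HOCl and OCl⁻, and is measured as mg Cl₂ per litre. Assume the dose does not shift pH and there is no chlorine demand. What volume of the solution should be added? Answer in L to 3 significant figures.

Volume: 736 m³ = 736,000 L.
[OCl⁻]/[HOCl] = 10^(pH − pKa) = 10^(7.37 − 7.57) = 0.631; fraction as HOCl = 1/(1 + 0.631) = 0.6131.
Free chlorine required for 1.88 ppm HOCl: 1.88 / 0.6131 = 3.066 ppm.
FC to add: 3.066 − 0.1 = 2.966 mg/L as Cl₂.
Cl₂ equivalent: 2.966 mg/L × 736,000 L = 2183 g.
Product at 10.3% available Cl: 2183 / 0.103 = 21,200 g.
Volume: 21,200 g ÷ 1.2 g/mL = 17,660 mL.

17.7 L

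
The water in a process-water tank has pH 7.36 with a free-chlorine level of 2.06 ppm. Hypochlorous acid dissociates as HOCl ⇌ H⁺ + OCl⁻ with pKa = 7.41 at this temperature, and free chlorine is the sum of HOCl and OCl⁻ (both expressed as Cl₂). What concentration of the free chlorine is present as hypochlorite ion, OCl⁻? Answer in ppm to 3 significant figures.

[OCl⁻]/[HOCl] = 10^(pH − pKa) = 10^(7.36 − 7.41) = 10^-0.05 = 0.8913.
Fraction as HOCl = 1 / (1 + 0.8913) = 0.5288.
OCl⁻ = (1 − 0.5288) × 2.06 ppm = 0.9708 ppm.

0.971 ppm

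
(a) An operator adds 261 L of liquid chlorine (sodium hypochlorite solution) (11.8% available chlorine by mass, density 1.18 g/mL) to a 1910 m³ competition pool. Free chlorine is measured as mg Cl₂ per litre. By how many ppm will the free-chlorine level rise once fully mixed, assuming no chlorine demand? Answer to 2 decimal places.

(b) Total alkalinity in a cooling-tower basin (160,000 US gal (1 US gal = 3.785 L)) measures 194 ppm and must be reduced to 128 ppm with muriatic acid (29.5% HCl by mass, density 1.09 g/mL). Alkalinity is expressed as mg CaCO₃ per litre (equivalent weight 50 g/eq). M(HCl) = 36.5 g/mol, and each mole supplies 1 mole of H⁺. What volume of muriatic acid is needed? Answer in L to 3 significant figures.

(a) 19.03 ppm; (b) 90.7 L

(a) Volume: 1910 m³ = 1,910,000 L.
(a) Mass of solution: 261 L × 1000 mL/L × 1.18 g/mL = 308,000 g.
(a) Available chlorine delivered: 308,000 g × 0.118 = 36,340 g as Cl₂.
(a) Concentration rise: 36,340 g / 1,910,000 L = 19.03 mg/L = 19.03 ppm.

(b) Volume: 160,000 US gal × 3.785 L/gal = 605,600 L.
(b) Alkalinity to neutralize: (194 − 128) = 66 mg/L as CaCO₃ × 605,600 L = 39,970 g as CaCO₃.
(b) Equivalents of H⁺ required: 39,970 ÷ 50 g/eq = 799.4 eq = 799.4 mol HCl.
(b) Mass of HCl: 799.4 × 36.5 = 29,180 g.
(b) Mass of 29.5% solution: 29,180 / 0.295 = 98,910 g.
(b) Volume: 98,910 g ÷ 1.09 g/mL = 90,740 mL.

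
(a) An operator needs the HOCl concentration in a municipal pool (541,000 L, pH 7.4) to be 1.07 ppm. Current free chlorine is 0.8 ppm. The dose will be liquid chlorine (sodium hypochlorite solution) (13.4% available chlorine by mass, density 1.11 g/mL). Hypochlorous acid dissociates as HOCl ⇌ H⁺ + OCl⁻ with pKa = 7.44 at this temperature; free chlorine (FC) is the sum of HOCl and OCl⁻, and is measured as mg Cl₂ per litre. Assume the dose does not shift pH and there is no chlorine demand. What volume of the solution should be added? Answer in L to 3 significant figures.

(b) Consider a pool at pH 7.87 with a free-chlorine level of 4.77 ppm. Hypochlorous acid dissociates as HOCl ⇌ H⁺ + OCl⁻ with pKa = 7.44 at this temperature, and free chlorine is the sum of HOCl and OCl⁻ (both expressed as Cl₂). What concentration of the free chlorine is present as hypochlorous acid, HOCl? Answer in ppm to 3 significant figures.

(a) 4.53 L; (b) 1.29 ppm

(a) [OCl⁻]/[HOCl] = 10^(pH − pKa) = 10^(7.4 − 7.44) = 0.912; fraction as HOCl = 1/(1 + 0.912) = 0.523.
(a) Free chlorine required for 1.07 ppm HOCl: 1.07 / 0.523 = 2.046 ppm.
(a) FC to add: 2.046 − 0.8 = 1.246 mg/L as Cl₂.
(a) Cl₂ equivalent: 1.246 mg/L × 541,000 L = 674 g.
(a) Product at 13.4% available Cl: 674 / 0.134 = 5030 g.
(a) Volume: 5030 g ÷ 1.11 g/mL = 4531 mL.

(b) [OCl⁻]/[HOCl] = 10^(pH − pKa) = 10^(7.87 − 7.44) = 10^0.43 = 2.692.
(b) Fraction as HOCl = 1 / (1 + 2.692) = 0.2709.
(b) HOCl = 0.2709 × 4.77 ppm = 1.292 ppm.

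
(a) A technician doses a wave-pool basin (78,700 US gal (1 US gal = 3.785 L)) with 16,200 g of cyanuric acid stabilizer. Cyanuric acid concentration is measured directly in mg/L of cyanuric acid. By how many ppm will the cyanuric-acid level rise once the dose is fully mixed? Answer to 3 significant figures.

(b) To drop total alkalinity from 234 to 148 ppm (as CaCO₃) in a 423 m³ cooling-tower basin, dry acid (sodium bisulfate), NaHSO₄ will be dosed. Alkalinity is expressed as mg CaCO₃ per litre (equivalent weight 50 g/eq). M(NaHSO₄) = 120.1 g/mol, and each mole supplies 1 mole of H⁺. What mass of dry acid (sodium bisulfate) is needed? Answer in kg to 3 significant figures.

(a) 54.4 ppm; (b) 87.4 kg

(a) Volume: 78,700 US gal × 3.785 L/gal = 297,880 L.
(a) Rise: 16,200 g / 297,880 L × 1000 = 54.38 mg/L.

(b) Volume: 423 m³ = 423,000 L.
(b) Alkalinity to neutralize: (234 − 148) = 86 mg/L as CaCO₃ × 423,000 L = 36,380 g as CaCO₃.
(b) Equivalents of H⁺ required: 36,380 ÷ 50 g/eq = 727.6 eq = 727.6 mol NaHSO₄.
(b) Mass of NaHSO₄: 727.6 × 120.1 = 87,380 g.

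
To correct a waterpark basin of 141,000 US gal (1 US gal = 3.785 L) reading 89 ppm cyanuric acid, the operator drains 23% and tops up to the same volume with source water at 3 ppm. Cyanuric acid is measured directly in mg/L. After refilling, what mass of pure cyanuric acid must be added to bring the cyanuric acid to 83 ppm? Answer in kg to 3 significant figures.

Volume: 141,000 US gal × 3.785 L/gal = 533,685 L.
After draining 23% and refilling: 89 × 0.77 + 3 × 0.23 = 69.22 ppm.
Deficit to target: 83 − 69.22 = 13.78 mg/L.
Mass: 13.78 mg/L × 533,685 L = 7354 g cyanuric acid.

7.35 kg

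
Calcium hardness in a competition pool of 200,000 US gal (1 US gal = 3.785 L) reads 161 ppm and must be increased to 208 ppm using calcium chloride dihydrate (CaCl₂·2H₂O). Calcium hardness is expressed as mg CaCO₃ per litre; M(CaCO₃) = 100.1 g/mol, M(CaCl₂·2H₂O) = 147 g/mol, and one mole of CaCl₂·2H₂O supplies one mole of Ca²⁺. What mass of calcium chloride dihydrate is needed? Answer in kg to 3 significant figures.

52.2 kg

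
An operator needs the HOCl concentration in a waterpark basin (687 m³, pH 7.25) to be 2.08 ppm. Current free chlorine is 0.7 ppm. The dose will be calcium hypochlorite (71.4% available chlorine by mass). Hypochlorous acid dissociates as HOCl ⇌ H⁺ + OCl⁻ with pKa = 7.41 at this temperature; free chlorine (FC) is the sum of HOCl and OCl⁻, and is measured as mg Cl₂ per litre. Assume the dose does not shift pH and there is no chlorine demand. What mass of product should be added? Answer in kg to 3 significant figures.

2.71 kg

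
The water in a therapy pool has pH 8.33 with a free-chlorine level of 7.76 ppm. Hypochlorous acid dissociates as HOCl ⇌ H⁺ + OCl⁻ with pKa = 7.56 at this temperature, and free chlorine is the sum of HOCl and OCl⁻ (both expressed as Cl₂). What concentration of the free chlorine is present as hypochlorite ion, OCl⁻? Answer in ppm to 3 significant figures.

[OCl⁻]/[HOCl] = 10^(pH − pKa) = 10^(8.33 − 7.56) = 10^0.77 = 5.888.
Fraction as HOCl = 1 / (1 + 5.888) = 0.1452.
OCl⁻ = (1 − 0.1452) × 7.76 ppm = 6.633 ppm.

6.63 ppm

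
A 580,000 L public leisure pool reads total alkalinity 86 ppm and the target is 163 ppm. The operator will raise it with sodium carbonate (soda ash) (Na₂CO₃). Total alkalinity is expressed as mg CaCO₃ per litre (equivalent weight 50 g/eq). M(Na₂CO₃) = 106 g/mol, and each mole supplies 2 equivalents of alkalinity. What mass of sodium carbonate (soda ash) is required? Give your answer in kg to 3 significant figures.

47.3 kg

Alkalinity to add: (163 − 86) = 77 mg/L as CaCO₃ × 580,000 L = 44,660 g as CaCO₃.
Equivalents: 44,660 g ÷ 50 g/eq = 893.2 eq.
Each mole of Na₂CO₃ supplies 2 eq, so 893.2 / 2 = 446.6 mol.
Mass: 446.6 mol × 106 g/mol = 47,340 g.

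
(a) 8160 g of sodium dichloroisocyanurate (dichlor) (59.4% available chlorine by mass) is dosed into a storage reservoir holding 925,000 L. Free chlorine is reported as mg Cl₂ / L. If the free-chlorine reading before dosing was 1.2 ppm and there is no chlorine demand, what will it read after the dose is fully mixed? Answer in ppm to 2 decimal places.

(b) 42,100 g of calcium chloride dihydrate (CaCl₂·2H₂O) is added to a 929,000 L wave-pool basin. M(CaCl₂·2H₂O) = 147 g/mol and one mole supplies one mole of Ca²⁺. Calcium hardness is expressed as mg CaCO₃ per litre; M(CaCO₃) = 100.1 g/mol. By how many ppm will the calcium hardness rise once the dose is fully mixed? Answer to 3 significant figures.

(a) 6.44 ppm; (b) 30.9 ppm

(a) Available chlorine delivered: 8160 g × 0.594 = 4847 g as Cl₂.
(a) Concentration rise: 4847 g / 925,000 L = 5.24 mg/L = 5.24 ppm.
(a) Final FC: 1.2 + 5.24 = 6.44 ppm.

(b) Moles of Ca²⁺: 42,100 g ÷ 147 g/mol = 286.4 mol.
(b) As CaCO₃: 286.4 mol × 100.1 g/mol = 28,670 g.
(b) Rise: 28,670 g / 929,000 L × 1000 = 30.86 mg/L.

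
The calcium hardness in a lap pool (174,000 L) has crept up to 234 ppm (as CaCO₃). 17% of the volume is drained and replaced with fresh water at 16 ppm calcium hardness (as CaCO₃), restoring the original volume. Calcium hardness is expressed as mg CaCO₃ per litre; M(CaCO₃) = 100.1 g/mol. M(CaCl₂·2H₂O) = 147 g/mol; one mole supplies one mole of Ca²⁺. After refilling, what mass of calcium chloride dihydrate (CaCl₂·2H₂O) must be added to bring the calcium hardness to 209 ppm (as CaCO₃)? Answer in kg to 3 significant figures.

After draining 17% and refilling: 234 × 0.83 + 16 × 0.17 = 196.94 ppm.
Deficit to target: 209 − 196.94 = 12.06 mg/L.
As CaCO₃: 12.06 mg/L × 174,000 L = 2098 g; ÷ 100.1 = 20.96 mol Ca²⁺.
Mass: 20.96 × 147 = 3082 g.

3.08 kg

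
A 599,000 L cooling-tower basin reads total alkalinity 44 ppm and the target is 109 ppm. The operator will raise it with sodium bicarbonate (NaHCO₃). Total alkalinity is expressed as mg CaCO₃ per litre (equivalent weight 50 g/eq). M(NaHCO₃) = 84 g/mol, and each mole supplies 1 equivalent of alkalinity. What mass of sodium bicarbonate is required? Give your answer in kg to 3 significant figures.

Alkalinity to add: (109 − 44) = 65 mg/L as CaCO₃ × 599,000 L = 38,940 g as CaCO₃.
Equivalents: 38,940 g ÷ 50 g/eq = 778.7 eq.
NaHCO₃ supplies 1 eq per mole → 778.7 mol.
Mass: 778.7 mol × 84 g/mol = 65,410 g.

65.4 kg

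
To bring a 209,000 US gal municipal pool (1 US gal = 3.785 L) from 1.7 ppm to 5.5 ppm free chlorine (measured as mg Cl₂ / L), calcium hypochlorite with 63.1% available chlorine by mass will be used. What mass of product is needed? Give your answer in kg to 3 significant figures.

4.76 kg

Volume: 209,000 US gal × 3.785 L/gal = 791,065 L.
Chlorine deficit: 5.5 − 1.7 = 3.8 ppm = 3.8 mg/L as Cl₂.
Cl₂ equivalent needed: 3.8 mg/L × 791,065 L = 3,006,000 mg = 3006 g.
Product at 63.1% available chlorine: 3006 / 0.631 = 4764 g.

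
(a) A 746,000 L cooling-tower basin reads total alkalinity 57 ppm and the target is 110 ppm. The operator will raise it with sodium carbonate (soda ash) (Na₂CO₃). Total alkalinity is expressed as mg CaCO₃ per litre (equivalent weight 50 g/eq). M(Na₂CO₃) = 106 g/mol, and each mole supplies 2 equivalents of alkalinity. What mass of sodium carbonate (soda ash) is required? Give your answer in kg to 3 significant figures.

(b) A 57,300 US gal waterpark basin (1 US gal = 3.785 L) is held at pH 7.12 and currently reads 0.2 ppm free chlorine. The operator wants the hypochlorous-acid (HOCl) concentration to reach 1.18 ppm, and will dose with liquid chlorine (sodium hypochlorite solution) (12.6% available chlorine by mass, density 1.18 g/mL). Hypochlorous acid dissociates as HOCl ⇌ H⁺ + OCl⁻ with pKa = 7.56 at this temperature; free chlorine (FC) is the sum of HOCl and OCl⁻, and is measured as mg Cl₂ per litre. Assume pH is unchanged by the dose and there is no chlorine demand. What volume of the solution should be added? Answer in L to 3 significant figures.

(a) 41.9 kg; (b) 2.05 L

(a) Alkalinity to add: (110 − 57) = 53 mg/L as CaCO₃ × 746,000 L = 39,540 g as CaCO₃.
(a) Equivalents: 39,540 g ÷ 50 g/eq = 790.8 eq.
(a) Each mole of Na₂CO₃ supplies 2 eq, so 790.8 / 2 = 395.4 mol.
(a) Mass: 395.4 mol × 106 g/mol = 41,910 g.

(b) Volume: 57,300 US gal × 3.785 L/gal = 216,880 L.
(b) [OCl⁻]/[HOCl] = 10^(pH − pKa) = 10^(7.12 − 7.56) = 0.3631; fraction as HOCl = 1/(1 + 0.3631) = 0.7336.
(b) Free chlorine required for 1.18 ppm HOCl: 1.18 / 0.7336 = 1.608 ppm.
(b) FC to add: 1.608 − 0.2 = 1.408 mg/L as Cl₂.
(b) Cl₂ equivalent: 1.408 mg/L × 216,880 L = 305.5 g.
(b) Product at 12.6% available Cl: 305.5 / 0.126 = 2424 g.
(b) Volume: 2424 g ÷ 1.18 g/mL = 2054 mL.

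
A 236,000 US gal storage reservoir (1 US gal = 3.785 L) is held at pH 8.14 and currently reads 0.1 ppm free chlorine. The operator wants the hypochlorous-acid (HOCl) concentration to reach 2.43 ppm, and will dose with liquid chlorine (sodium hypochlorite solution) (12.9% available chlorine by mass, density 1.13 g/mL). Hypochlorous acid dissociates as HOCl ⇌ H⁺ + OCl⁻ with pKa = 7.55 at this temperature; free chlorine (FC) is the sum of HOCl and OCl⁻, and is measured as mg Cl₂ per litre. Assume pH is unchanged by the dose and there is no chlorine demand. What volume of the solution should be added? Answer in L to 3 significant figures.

72.2 L

Volume: 236,000 US gal × 3.785 L/gal = 893,260 L.
[OCl⁻]/[HOCl] = 10^(pH − pKa) = 10^(8.14 − 7.55) = 3.89; fraction as HOCl = 1/(1 + 3.89) = 0.2045.
Free chlorine required for 2.43 ppm HOCl: 2.43 / 0.2045 = 11.88 ppm.
FC to add: 11.88 − 0.1 = 11.78 mg/L as Cl₂.
Cl₂ equivalent: 11.78 mg/L × 893,260 L = 10,530 g.
Product at 12.9% available Cl: 10,530 / 0.129 = 81,600 g.
Volume: 81,600 g ÷ 1.13 g/mL = 72,210 mL.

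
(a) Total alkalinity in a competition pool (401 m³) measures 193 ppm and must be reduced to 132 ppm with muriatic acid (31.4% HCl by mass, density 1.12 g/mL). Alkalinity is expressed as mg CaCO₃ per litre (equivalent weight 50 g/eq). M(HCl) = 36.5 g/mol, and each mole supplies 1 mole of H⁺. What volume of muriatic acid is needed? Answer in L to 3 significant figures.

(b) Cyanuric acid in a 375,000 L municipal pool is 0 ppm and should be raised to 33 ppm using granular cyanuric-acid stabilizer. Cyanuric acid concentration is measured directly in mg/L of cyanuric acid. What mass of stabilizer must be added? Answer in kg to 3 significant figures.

(a) Volume: 401 m³ = 401,000 L.
(a) Alkalinity to neutralize: (193 − 132) = 61 mg/L as CaCO₃ × 401,000 L = 24,460 g as CaCO₃.
(a) Equivalents of H⁺ required: 24,460 ÷ 50 g/eq = 489.2 eq = 489.2 mol HCl.
(a) Mass of HCl: 489.2 × 36.5 = 17,860 g.
(a) Mass of 31.4% solution: 17,860 / 0.314 = 56,870 g.
(a) Volume: 56,870 g ÷ 1.12 g/mL = 50,770 mL.

(b) CYA to add: (33 − 0) = 33 mg/L × 375,000 L = 12,380 g cyanuric acid.

(a) 50.8 L; (b) 12.4 kg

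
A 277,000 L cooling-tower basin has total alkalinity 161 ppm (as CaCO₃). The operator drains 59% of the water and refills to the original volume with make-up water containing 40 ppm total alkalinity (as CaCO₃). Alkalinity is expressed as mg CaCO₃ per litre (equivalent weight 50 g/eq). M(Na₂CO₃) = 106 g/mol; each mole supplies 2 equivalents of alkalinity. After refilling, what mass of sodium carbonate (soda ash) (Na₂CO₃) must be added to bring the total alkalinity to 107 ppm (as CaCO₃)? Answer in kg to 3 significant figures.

After draining 59% and refilling: 161 × 0.41 + 40 × 0.59 = 89.61 ppm.
Deficit to target: 107 − 89.61 = 17.39 mg/L.
As CaCO₃: 17.39 mg/L × 277,000 L = 4817 g; ÷ 50 g/eq ÷ 2 = 48.17 mol Na₂CO₃.
Mass: 48.17 × 106 = 5106 g.

5.11 kg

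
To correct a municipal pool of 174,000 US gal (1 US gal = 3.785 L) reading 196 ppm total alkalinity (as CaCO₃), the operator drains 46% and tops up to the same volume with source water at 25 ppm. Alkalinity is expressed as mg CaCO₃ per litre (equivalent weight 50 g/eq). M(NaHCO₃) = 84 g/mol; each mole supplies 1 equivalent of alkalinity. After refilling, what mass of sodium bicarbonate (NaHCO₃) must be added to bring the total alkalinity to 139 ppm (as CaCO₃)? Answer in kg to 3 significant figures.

Volume: 174,000 US gal × 3.785 L/gal = 658,590 L.
After draining 46% and refilling: 196 × 0.54 + 25 × 0.46 = 117.34 ppm.
Deficit to target: 139 − 117.34 = 21.66 mg/L.
As CaCO₃: 21.66 mg/L × 658,590 L = 14,270 g; ÷ 50 g/eq ÷ 1 = 285.3 mol NaHCO₃.
Mass: 285.3 × 84 = 23,970 g.

24.0 kg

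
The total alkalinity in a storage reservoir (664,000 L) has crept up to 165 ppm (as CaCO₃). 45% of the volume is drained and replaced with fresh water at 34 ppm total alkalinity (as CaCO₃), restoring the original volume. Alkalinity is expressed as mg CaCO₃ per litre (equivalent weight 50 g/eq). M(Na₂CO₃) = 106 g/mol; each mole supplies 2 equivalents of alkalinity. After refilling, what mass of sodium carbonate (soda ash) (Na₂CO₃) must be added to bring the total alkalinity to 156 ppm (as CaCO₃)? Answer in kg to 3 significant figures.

After draining 45% and refilling: 165 × 0.55 + 34 × 0.45 = 106.05 ppm.
Deficit to target: 156 − 106.05 = 49.95 mg/L.
As CaCO₃: 49.95 mg/L × 664,000 L = 33,170 g; ÷ 50 g/eq ÷ 2 = 331.7 mol Na₂CO₃.
Mass: 331.7 × 106 = 35,160 g.

35.2 kg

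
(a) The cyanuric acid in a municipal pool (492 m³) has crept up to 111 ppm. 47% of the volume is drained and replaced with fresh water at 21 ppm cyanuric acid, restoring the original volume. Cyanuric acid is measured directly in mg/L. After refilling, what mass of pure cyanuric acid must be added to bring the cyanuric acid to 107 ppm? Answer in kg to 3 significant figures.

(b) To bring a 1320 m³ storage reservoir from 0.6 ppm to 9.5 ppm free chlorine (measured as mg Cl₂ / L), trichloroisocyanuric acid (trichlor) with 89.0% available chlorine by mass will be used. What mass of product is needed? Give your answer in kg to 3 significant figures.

(a) 18.8 kg; (b) 13.2 kg

(a) Volume: 492 m³ = 492,000 L.
(a) After draining 47% and refilling: 111 × 0.53 + 21 × 0.47 = 68.7 ppm.
(a) Deficit to target: 107 − 68.7 = 38.3 mg/L.
(a) Mass: 38.3 mg/L × 492,000 L = 18,840 g cyanuric acid.

(b) Volume: 1320 m³ = 1,320,000 L.
(b) Chlorine deficit: 9.5 − 0.6 = 8.9 ppm = 8.9 mg/L as Cl₂.
(b) Cl₂ equivalent needed: 8.9 mg/L × 1,320,000 L = 11,750,000 mg = 11,750 g.
(b) Product at 89.0% available chlorine: 11,750 / 0.89 = 13,200 g.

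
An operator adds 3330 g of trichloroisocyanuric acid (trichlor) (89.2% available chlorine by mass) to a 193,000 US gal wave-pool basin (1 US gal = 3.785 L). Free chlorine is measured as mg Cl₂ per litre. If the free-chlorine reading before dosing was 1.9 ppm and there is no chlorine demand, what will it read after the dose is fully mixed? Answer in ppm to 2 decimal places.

5.97 ppm

Volume: 193,000 US gal × 3.785 L/gal = 730,505 L.
Available chlorine delivered: 3330 g × 0.892 = 2970 g as Cl₂.
Concentration rise: 2970 g / 730,505 L = 4.066 mg/L = 4.07 ppm.
Final FC: 1.9 + 4.07 = 5.97 ppm.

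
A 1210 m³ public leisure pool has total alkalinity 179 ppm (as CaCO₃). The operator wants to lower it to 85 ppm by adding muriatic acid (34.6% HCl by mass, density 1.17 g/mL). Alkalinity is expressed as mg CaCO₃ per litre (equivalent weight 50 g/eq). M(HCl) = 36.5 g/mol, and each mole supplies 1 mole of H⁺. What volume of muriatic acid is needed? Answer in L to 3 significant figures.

Volume: 1210 m³ = 1,210,000 L.
Alkalinity to neutralize: (179 − 85) = 94 mg/L as CaCO₃ × 1,210,000 L = 113,700 g as CaCO₃.
Equivalents of H⁺ required: 113,700 ÷ 50 g/eq = 2275 eq = 2275 mol HCl.
Mass of HCl: 2275 × 36.5 = 83,030 g.
Mass of 34.6% solution: 83,030 / 0.346 = 240,000 g.
Volume: 240,000 g ÷ 1.17 g/mL = 205,100 mL.

205 L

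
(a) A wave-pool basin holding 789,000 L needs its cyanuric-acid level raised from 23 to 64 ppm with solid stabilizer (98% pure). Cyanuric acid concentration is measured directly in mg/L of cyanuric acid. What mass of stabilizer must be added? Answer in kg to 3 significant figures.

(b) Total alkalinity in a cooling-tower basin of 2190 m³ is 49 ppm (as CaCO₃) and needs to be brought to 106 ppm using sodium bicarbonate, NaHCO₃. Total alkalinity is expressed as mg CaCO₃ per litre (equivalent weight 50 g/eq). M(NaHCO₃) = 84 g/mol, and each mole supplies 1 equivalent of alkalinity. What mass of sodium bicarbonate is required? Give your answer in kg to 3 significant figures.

(a) 33.0 kg; (b) 210 kg

(a) CYA to add: (64 − 23) = 41 mg/L × 789,000 L = 32,350 g cyanuric acid.
(a) At 98% purity: 32,350 / 0.98 = 33,010 g product.

(b) Volume: 2190 m³ = 2,190,000 L.
(b) Alkalinity to add: (106 − 49) = 57 mg/L as CaCO₃ × 2,190,000 L = 124,800 g as CaCO₃.
(b) Equivalents: 124,800 g ÷ 50 g/eq = 2497 eq.
(b) NaHCO₃ supplies 1 eq per mole → 2497 mol.
(b) Mass: 2497 mol × 84 g/mol = 209,700 g.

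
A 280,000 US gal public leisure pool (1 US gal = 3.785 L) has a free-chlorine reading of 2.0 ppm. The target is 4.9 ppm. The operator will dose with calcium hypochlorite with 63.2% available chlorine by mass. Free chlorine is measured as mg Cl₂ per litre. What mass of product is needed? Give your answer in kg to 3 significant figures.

Volume: 280,000 US gal × 3.785 L/gal = 1,059,800 L.
Chlorine deficit: 4.9 − 2.0 = 2.9 ppm = 2.9 mg/L as Cl₂.
Cl₂ equivalent needed: 2.9 mg/L × 1,059,800 L = 3,073,000 mg = 3073 g.
Product at 63.2% available chlorine: 3073 / 0.632 = 4863 g.

4.86 kg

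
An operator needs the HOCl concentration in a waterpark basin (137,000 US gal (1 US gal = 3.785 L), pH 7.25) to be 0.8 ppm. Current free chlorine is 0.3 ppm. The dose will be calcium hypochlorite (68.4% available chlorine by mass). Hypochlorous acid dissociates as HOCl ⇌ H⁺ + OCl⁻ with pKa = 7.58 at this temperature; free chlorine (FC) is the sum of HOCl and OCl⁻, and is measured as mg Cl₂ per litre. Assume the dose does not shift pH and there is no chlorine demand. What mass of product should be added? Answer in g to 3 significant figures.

663 g

Volume: 137,000 US gal × 3.785 L/gal = 518,545 L.
[OCl⁻]/[HOCl] = 10^(pH − pKa) = 10^(7.25 − 7.58) = 0.4677; fraction as HOCl = 1/(1 + 0.4677) = 0.6813.
Free chlorine required for 0.8 ppm HOCl: 0.8 / 0.6813 = 1.174 ppm.
FC to add: 1.174 − 0.3 = 0.8742 mg/L as Cl₂.
Cl₂ equivalent: 0.8742 mg/L × 518,545 L = 453.3 g.
Product at 68.4% available Cl: 453.3 / 0.684 = 662.7 g.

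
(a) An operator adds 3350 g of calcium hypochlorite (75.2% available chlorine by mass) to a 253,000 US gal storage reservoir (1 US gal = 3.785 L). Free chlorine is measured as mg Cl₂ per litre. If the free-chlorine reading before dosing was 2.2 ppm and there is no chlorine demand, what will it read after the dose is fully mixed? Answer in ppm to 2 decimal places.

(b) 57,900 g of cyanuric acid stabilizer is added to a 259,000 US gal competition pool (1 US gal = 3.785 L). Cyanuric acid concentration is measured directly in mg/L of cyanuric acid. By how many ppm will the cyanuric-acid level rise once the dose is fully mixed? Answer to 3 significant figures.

(a) 4.83 ppm; (b) 59.1 ppm

(a) Volume: 253,000 US gal × 3.785 L/gal = 957,605 L.
(a) Available chlorine delivered: 3350 g × 0.752 = 2519 g as Cl₂.
(a) Concentration rise: 2519 g / 957,605 L = 2.631 mg/L = 2.63 ppm.
(a) Final FC: 2.2 + 2.63 = 4.83 ppm.

(b) Volume: 259,000 US gal × 3.785 L/gal = 980,315 L.
(b) Rise: 57,900 g / 980,315 L × 1000 = 59.06 mg/L.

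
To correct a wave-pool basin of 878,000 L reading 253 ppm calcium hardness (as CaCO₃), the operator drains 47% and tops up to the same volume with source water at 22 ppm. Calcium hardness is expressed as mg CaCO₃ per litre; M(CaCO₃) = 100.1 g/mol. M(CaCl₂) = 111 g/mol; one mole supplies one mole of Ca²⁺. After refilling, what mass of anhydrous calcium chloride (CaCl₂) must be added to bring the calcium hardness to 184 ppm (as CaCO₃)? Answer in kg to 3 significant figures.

After draining 47% and refilling: 253 × 0.53 + 22 × 0.47 = 144.43 ppm.
Deficit to target: 184 − 144.43 = 39.57 mg/L.
As CaCO₃: 39.57 mg/L × 878,000 L = 34,740 g; ÷ 100.1 = 347.1 mol Ca²⁺.
Mass: 347.1 × 111 = 38,530 g.

38.5 kg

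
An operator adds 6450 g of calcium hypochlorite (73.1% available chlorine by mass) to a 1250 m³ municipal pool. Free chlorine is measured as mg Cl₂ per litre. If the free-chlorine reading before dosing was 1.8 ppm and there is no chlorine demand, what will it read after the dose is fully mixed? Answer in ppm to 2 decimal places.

Volume: 1250 m³ = 1,250,000 L.
Available chlorine delivered: 6450 g × 0.731 = 4715 g as Cl₂.
Concentration rise: 4715 g / 1,250,000 L = 3.772 mg/L = 3.77 ppm.
Final FC: 1.8 + 3.77 = 5.57 ppm.

5.57 ppm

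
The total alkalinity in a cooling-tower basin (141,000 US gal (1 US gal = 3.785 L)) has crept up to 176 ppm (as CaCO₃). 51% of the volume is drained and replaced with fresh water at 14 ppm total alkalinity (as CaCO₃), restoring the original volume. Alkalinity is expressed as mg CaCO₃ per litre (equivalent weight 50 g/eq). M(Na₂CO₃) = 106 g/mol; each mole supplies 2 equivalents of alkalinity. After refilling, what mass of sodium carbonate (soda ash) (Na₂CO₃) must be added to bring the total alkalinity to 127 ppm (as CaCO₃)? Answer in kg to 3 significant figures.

Volume: 141,000 US gal × 3.785 L/gal = 533,685 L.
After draining 51% and refilling: 176 × 0.49 + 14 × 0.51 = 93.38 ppm.
Deficit to target: 127 − 93.38 = 33.62 mg/L.
As CaCO₃: 33.62 mg/L × 533,685 L = 17,940 g; ÷ 50 g/eq ÷ 2 = 179.4 mol Na₂CO₃.
Mass: 179.4 × 106 = 19,020 g.

19.0 kg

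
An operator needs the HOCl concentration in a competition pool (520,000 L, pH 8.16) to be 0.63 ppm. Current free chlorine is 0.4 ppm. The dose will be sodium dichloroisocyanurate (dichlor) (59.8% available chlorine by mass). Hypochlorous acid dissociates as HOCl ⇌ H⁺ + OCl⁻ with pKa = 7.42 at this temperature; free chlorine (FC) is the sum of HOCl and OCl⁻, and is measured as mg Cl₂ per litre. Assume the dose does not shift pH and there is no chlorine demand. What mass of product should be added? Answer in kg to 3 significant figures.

3.21 kg

[OCl⁻]/[HOCl] = 10^(pH − pKa) = 10^(8.16 − 7.42) = 5.495; fraction as HOCl = 1/(1 + 5.495) = 0.154.
Free chlorine required for 0.63 ppm HOCl: 0.63 / 0.154 = 4.092 ppm.
FC to add: 4.092 − 0.4 = 3.692 mg/L as Cl₂.
Cl₂ equivalent: 3.692 mg/L × 520,000 L = 1920 g.
Product at 59.8% available Cl: 1920 / 0.598 = 3211 g.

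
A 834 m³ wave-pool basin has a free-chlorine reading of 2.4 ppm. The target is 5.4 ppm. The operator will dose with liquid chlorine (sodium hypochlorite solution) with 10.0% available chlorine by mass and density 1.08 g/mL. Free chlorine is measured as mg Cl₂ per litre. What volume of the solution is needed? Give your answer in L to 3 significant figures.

23.2 L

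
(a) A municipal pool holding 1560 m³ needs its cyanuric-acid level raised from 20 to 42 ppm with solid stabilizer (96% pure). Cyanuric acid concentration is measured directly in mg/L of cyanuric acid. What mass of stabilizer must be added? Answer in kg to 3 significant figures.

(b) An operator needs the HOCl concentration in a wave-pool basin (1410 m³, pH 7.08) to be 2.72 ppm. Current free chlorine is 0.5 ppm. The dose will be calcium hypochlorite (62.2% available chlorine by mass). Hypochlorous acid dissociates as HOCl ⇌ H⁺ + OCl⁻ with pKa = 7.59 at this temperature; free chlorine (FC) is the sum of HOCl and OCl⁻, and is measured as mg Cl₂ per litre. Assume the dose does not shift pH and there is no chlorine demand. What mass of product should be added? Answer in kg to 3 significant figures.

(a) 35.8 kg; (b) 6.94 kg

(a) Volume: 1560 m³ = 1,560,000 L.
(a) CYA to add: (42 − 20) = 22 mg/L × 1,560,000 L = 34,320 g cyanuric acid.
(a) At 96% purity: 34,320 / 0.96 = 35,750 g product.

(b) Volume: 1410 m³ = 1,410,000 L.
(b) [OCl⁻]/[HOCl] = 10^(pH − pKa) = 10^(7.08 − 7.59) = 0.309; fraction as HOCl = 1/(1 + 0.309) = 0.7639.
(b) Free chlorine required for 2.72 ppm HOCl: 2.72 / 0.7639 = 3.561 ppm.
(b) FC to add: 3.561 − 0.5 = 3.061 mg/L as Cl₂.
(b) Cl₂ equivalent: 3.061 mg/L × 1,410,000 L = 4315 g.
(b) Product at 62.2% available Cl: 4315 / 0.622 = 6938 g.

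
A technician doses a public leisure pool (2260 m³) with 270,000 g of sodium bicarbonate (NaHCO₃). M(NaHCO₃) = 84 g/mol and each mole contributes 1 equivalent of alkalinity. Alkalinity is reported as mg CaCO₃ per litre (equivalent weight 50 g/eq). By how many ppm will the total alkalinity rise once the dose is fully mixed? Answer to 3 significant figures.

71.1 ppm

Volume: 2260 m³ = 2,260,000 L.
Moles of NaHCO₃: 270,000 g ÷ 84 g/mol = 3214 mol → 3214 eq of alkalinity.
As CaCO₃: 3214 eq × 50 g/eq = 160,700 g.
Rise: 160,700 g / 2,260,000 L × 1000 = 71.11 mg/L.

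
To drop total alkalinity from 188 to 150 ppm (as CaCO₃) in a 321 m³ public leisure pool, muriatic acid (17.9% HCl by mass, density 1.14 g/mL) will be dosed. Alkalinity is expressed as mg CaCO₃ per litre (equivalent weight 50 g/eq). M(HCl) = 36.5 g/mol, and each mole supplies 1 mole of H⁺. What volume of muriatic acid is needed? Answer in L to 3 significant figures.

43.6 L

Volume: 321 m³ = 321,000 L.
Alkalinity to neutralize: (188 − 150) = 38 mg/L as CaCO₃ × 321,000 L = 12,200 g as CaCO₃.
Equivalents of H⁺ required: 12,200 ÷ 50 g/eq = 244 eq = 244 mol HCl.
Mass of HCl: 244 × 36.5 = 8905 g.
Mass of 17.9% solution: 8905 / 0.179 = 49,750 g.
Volume: 49,750 g ÷ 1.14 g/mL = 43,640 mL.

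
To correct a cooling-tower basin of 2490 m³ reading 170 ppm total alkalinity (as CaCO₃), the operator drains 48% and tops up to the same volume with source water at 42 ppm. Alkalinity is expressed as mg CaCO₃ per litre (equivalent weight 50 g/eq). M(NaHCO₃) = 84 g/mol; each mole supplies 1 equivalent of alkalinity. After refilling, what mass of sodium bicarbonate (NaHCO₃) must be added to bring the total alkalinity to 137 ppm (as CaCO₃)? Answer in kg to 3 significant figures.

119 kg

Volume: 2490 m³ = 2,490,000 L.
After draining 48% and refilling: 170 × 0.52 + 42 × 0.48 = 108.56 ppm.
Deficit to target: 137 − 108.56 = 28.44 mg/L.
As CaCO₃: 28.44 mg/L × 2,490,000 L = 70,820 g; ÷ 50 g/eq ÷ 1 = 1416 mol NaHCO₃.
Mass: 1416 × 84 = 119,000 g.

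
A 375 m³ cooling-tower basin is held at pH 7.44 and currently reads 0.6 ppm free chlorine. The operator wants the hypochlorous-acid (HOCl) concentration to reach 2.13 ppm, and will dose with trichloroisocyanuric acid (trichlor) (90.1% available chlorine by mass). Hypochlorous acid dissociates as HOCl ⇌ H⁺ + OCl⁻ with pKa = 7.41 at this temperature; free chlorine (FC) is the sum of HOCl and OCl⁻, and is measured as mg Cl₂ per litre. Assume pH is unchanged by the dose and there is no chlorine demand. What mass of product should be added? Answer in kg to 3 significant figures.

Volume: 375 m³ = 375,000 L.
[OCl⁻]/[HOCl] = 10^(pH − pKa) = 10^(7.44 − 7.41) = 1.072; fraction as HOCl = 1/(1 + 1.072) = 0.4827.
Free chlorine required for 2.13 ppm HOCl: 2.13 / 0.4827 = 4.412 ppm.
FC to add: 4.412 − 0.6 = 3.812 mg/L as Cl₂.
Cl₂ equivalent: 3.812 mg/L × 375,000 L = 1430 g.
Product at 90.1% available Cl: 1430 / 0.901 = 1587 g.

1.59 kg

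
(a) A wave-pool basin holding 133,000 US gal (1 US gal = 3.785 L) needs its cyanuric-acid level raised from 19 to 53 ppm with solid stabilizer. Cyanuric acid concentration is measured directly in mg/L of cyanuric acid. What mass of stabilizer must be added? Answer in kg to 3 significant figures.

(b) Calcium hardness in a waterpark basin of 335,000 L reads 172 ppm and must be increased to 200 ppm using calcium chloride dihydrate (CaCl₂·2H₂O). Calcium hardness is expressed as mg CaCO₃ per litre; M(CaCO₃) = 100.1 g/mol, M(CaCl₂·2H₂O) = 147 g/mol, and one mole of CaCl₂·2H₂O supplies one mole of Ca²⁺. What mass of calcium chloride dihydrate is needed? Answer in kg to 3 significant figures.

(a) Volume: 133,000 US gal × 3.785 L/gal = 503,405 L.
(a) CYA to add: (53 − 19) = 34 mg/L × 503,405 L = 17,120 g cyanuric acid.

(b) Hardness to add: (200 − 172) = 28 mg/L as CaCO₃ × 335,000 L = 9380 g as CaCO₃.
(b) Moles of Ca²⁺ (1 mol Ca²⁺ ≡ 1 mol CaCO₃): 9380 / 100.1 g/mol = 93.71 mol.
(b) Mass of CaCl₂·2H₂O: 93.71 × 147 = 13,770 g.

(a) 17.1 kg; (b) 13.8 kg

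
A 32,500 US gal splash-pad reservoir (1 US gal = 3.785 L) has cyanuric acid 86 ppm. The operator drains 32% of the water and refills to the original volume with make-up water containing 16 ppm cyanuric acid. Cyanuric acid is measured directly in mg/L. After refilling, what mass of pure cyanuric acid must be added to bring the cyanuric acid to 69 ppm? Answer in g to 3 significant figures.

Volume: 32,500 US gal × 3.785 L/gal = 123,012 L.
After draining 32% and refilling: 86 × 0.68 + 16 × 0.32 = 63.6 ppm.
Deficit to target: 69 − 63.6 = 5.4 mg/L.
Mass: 5.4 mg/L × 123,012 L = 664.3 g cyanuric acid.

664 g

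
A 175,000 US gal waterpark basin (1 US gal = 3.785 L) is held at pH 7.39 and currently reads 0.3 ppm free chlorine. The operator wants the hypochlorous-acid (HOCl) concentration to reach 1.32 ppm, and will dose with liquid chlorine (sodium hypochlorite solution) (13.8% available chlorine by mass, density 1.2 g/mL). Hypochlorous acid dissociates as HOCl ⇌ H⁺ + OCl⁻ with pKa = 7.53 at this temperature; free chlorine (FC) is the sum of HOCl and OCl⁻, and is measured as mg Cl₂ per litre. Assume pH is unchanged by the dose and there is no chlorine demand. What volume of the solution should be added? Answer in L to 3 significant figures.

7.90 L

Volume: 175,000 US gal × 3.785 L/gal = 662,375 L.
[OCl⁻]/[HOCl] = 10^(pH − pKa) = 10^(7.39 − 7.53) = 0.7244; fraction as HOCl = 1/(1 + 0.7244) = 0.5799.
Free chlorine required for 1.32 ppm HOCl: 1.32 / 0.5799 = 2.276 ppm.
FC to add: 2.276 − 0.3 = 1.976 mg/L as Cl₂.
Cl₂ equivalent: 1.976 mg/L × 662,375 L = 1309 g.
Product at 13.8% available Cl: 1309 / 0.138 = 9486 g.
Volume: 9486 g ÷ 1.2 g/mL = 7905 mL.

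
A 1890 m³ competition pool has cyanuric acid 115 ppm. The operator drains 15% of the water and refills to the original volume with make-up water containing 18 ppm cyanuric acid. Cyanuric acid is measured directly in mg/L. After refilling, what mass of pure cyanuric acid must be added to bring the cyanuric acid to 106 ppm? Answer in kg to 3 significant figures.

10.5 kg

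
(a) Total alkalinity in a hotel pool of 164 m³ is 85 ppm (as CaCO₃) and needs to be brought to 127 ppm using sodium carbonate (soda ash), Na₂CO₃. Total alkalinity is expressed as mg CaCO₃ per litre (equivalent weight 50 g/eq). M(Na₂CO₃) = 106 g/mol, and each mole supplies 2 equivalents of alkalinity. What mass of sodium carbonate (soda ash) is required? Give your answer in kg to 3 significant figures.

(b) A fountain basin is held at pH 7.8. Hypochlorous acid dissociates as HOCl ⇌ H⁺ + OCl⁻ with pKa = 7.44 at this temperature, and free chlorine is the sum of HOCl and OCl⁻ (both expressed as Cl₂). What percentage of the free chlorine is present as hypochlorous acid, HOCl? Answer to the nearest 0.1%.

(a) 7.30 kg; (b) 30.4%

(a) Volume: 164 m³ = 164,000 L.
(a) Alkalinity to add: (127 − 85) = 42 mg/L as CaCO₃ × 164,000 L = 6888 g as CaCO₃.
(a) Equivalents: 6888 g ÷ 50 g/eq = 137.8 eq.
(a) Each mole of Na₂CO₃ supplies 2 eq, so 137.8 / 2 = 68.88 mol.
(a) Mass: 68.88 mol × 106 g/mol = 7301 g.

(b) [OCl⁻]/[HOCl] = 10^(pH − pKa) = 10^(7.8 − 7.44) = 10^0.36 = 2.291.
(b) Fraction as HOCl = 1 / (1 + 2.291) = 0.3039.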